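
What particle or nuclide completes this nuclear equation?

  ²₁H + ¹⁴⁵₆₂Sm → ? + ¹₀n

Conserve mass number: 2 + 145 = A + 1, so A = 146.
Conserve atomic number: 1 + 62 = Z + 0, so Z = 63.
Z = 63 is europium, so the species is ¹⁴⁶₆₃Eu.

Eu-146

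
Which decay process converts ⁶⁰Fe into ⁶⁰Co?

ΔA = 60 − 60 = 0; ΔZ = 27 − 26 = +1.
A is unchanged and Z rises by 1 — a neutron has become a proton (β⁻ decay).

beta-minus decay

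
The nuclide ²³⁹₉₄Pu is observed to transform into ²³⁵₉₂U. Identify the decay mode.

ΔA = 235 − 239 = -4; ΔZ = 92 − 94 = -2.
A drops by 4 and Z drops by 2 — the signature of alpha emission.

alpha decay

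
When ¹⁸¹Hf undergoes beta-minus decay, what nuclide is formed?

Beta-minus decay: mass number changes by +0, atomic number by +1.
A: 181 = 181; Z: 72 + 1 = 73.
Z = 73 is tantalum, so the daughter is ¹⁸¹Ta.

Ta-181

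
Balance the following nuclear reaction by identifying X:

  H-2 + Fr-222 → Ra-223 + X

Conserve mass number: 2 + 222 = 223 + A, so A = 1.
Conserve atomic number: 1 + 87 = 88 + Z, so Z = 0.
A = 1 and Z = 0 is n — a neutron.

neutron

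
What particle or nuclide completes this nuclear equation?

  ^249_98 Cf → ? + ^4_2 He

Conserve mass number: 249 = A + 4, so A = 245.
Conserve atomic number: 98 = Z + 2, so Z = 96.
Z = 96 is curium, so the species is ^245_96 Cm.

Cm-245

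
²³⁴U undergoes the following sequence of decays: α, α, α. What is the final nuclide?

Rn-222

Start: (A, Z) = (234, 92).
After α: (230, 90).
After α: (226, 88).
After α: (222, 86).
Z = 86 is radon.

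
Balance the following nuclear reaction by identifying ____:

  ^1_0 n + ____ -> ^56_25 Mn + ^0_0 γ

Conserve mass number: 1 + A = 56 + 0, so A = 55.
Conserve atomic number: 0 + Z = 25 + 0, so Z = 25.
Z = 25 is manganese, so the species is ^55_25 Mn.

Mn-55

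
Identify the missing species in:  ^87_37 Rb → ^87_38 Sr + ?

beta-minus particle

Conserve mass number: 87 = 87 + A, so A = 0.
Conserve atomic number: 37 = 38 + Z, so Z = -1.
A = 0 and Z = -1 is ^0_-1 e — a beta-minus particle.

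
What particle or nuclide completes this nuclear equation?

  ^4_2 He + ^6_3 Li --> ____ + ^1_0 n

B-9

Conserve mass number: 4 + 6 = A + 1, so A = 9.
Conserve atomic number: 2 + 3 = Z + 0, so Z = 5.
Z = 5 is boron, so the species is ^9_5 B.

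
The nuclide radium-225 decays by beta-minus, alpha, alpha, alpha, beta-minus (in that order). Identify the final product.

Po-213

Start: (A, Z) = (225, 88).
After β⁻: (225, 89).
After α: (221, 87).
After α: (217, 85).
After α: (213, 83).
After β⁻: (213, 84).
Z = 84 is polonium.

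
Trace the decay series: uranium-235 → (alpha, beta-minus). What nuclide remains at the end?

Start: (A, Z) = (235, 92).
After α: (231, 90).
After β⁻: (231, 91).
Z = 91 is protactinium.

Pa-231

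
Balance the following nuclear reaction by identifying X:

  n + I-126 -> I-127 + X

Conserve mass number: 1 + 126 = 127 + A, so A = 0.
Conserve atomic number: 0 + 53 = 53 + Z, so Z = 0.
A = 0 and Z = 0 is γ — a gamma ray.

gamma ray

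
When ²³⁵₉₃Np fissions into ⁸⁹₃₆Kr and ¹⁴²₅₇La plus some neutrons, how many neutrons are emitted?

4

Conserve mass number: 235 = 89 + 142 + k, so k = 235 − 231 = 4.
Check atomic number: 93 = 36 + 57 + 0 = 93. ✓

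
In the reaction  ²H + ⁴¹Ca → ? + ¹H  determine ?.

Ca-42

Conserve mass number: 2 + 41 = A + 1, so A = 42.
Conserve atomic number: 1 + 20 = Z + 1, so Z = 20.
Z = 20 is calcium, so the species is ⁴²Ca.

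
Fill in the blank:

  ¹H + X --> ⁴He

triton

Conserve mass number: 1 + A = 4, so A = 3.
Conserve atomic number: 1 + Z = 2, so Z = 1.
A = 3 and Z = 1 is ³H — a triton.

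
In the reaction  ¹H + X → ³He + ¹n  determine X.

triton

Conserve mass number: 1 + A = 3 + 1, so A = 3.
Conserve atomic number: 1 + Z = 2 + 0, so Z = 1.
A = 3 and Z = 1 is ³H — a triton.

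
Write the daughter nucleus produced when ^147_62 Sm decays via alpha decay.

Alpha decay: mass number changes by -4, atomic number by -2.
A: 147 − 4 = 143; Z: 62 − 2 = 60.
Z = 60 is neodymium, so the daughter is ^143_60 Nd.

Nd-143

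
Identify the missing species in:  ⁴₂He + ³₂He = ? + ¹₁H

Conserve mass number: 4 + 3 = A + 1, so A = 6.
Conserve atomic number: 2 + 2 = Z + 1, so Z = 3.
Z = 3 is lithium, so the species is ⁶₃Li.

Li-6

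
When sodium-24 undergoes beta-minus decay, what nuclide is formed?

Mg-24

Beta-minus decay: mass number changes by +0, atomic number by +1.
A: 24 = 24; Z: 11 + 1 = 12.
Z = 12 is magnesium, so the daughter is magnesium-24.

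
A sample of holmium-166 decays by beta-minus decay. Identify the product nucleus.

Beta-minus decay: mass number changes by +0, atomic number by +1.
A: 166 = 166; Z: 67 + 1 = 68.
Z = 68 is erbium, so the daughter is erbium-166.

Er-166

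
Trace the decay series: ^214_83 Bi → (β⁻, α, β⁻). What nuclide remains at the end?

Start: (A, Z) = (214, 83).
After β⁻: (214, 84).
After α: (210, 82).
After β⁻: (210, 83).
Z = 83 is bismuth.

Bi-210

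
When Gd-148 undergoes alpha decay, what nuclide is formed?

Sm-144

Alpha decay: mass number changes by -4, atomic number by -2.
A: 148 − 4 = 144; Z: 64 − 2 = 62.
Z = 62 is samarium, so the daughter is Sm-144.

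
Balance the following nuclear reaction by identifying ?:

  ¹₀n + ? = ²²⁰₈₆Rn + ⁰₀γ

Conserve mass number: 1 + A = 220 + 0, so A = 219.
Conserve atomic number: 0 + Z = 86 + 0, so Z = 86.
Z = 86 is radon, so the species is ²¹⁹₈₆Rn.

Rn-219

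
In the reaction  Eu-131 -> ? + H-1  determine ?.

Conserve mass number: 131 = A + 1, so A = 130.
Conserve atomic number: 63 = Z + 1, so Z = 62.
Z = 62 is samarium, so the species is Sm-130.

Sm-130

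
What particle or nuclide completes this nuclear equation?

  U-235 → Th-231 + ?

alpha particle

Conserve mass number: 235 = 231 + A, so A = 4.
Conserve atomic number: 92 = 90 + Z, so Z = 2.
A = 4 and Z = 2 is He-4 — an alpha particle.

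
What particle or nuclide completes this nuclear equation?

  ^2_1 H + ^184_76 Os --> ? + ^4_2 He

Conserve mass number: 2 + 184 = A + 4, so A = 182.
Conserve atomic number: 1 + 76 = Z + 2, so Z = 75.
Z = 75 is rhenium, so the species is ^182_75 Re.

Re-182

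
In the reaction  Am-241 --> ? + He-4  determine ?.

Np-237

Conserve mass number: 241 = A + 4, so A = 237.
Conserve atomic number: 95 = Z + 2, so Z = 93.
Z = 93 is neptunium, so the species is Np-237.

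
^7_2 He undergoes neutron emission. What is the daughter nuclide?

He-6

Neutron emission: mass number changes by -1, atomic number by +0.
A: 7 − 1 = 6; Z: 2 = 2.
Z = 2 is helium, so the daughter is ^6_2 He.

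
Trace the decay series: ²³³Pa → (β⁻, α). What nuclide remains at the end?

Th-229

Start: (A, Z) = (233, 91).
After β⁻: (233, 92).
After α: (229, 90).
Z = 90 is thorium.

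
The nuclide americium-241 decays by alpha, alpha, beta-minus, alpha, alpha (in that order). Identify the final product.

Start: (A, Z) = (241, 95).
After α: (237, 93).
After α: (233, 91).
After β⁻: (233, 92).
After α: (229, 90).
After α: (225, 88).
Z = 88 is radium.

Ra-225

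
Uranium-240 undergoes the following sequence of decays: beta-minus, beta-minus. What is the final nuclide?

Pu-240

Start: (A, Z) = (240, 92).
After β⁻: (240, 93).
After β⁻: (240, 94).
Z = 94 is plutonium.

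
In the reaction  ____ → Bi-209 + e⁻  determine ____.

Conserve mass number: A = 209 + 0, so A = 209.
Conserve atomic number: Z = 83 − 1, so Z = 82.
Z = 82 is lead, so the species is Pb-209.

Pb-209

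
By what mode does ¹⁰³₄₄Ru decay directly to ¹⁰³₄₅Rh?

beta-minus decay

ΔA = 103 − 103 = 0; ΔZ = 45 − 44 = +1.
A is unchanged and Z rises by 1 — a neutron has become a proton (β⁻ decay).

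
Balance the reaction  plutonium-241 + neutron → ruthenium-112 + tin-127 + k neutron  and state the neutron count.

3

Conserve mass number: 242 = 112 + 127 + k, so k = 242 − 239 = 3.
Check atomic number: 94 = 44 + 50 + 0 = 94. ✓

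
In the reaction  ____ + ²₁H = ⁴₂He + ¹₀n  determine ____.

triton

Conserve mass number: A + 2 = 4 + 1, so A = 3.
Conserve atomic number: Z + 1 = 2 + 0, so Z = 1.
A = 3 and Z = 1 is ³₁H — a triton.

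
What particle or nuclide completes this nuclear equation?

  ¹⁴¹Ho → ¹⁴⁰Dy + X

Conserve mass number: 141 = 140 + A, so A = 1.
Conserve atomic number: 67 = 66 + Z, so Z = 1.
A = 1 and Z = 1 is ¹H — a proton.

proton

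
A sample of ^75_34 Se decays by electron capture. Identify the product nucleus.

As-75

Electron capture: mass number changes by +0, atomic number by -1.
A: 75 = 75; Z: 34 − 1 = 33.
Z = 33 is arsenic, so the daughter is ^75_33 As.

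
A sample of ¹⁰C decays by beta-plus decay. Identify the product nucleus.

B-10

Beta-plus decay: mass number changes by +0, atomic number by -1.
A: 10 = 10; Z: 6 − 1 = 5.
Z = 5 is boron, so the daughter is ¹⁰B.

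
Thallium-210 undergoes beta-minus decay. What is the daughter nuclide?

Pb-210

Beta-minus decay: mass number changes by +0, atomic number by +1.
A: 210 = 210; Z: 81 + 1 = 82.
Z = 82 is lead, so the daughter is lead-210.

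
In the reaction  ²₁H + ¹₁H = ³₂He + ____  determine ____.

Conserve mass number: 2 + 1 = 3 + A, so A = 0.
Conserve atomic number: 1 + 1 = 2 + Z, so Z = 0.
A = 0 and Z = 0 is ⁰₀γ — a gamma ray.

gamma ray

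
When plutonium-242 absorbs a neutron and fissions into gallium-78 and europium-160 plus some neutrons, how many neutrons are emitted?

5

Conserve mass number: 243 = 78 + 160 + k, so k = 243 − 238 = 5.
Check atomic number: 94 = 31 + 63 + 0 = 94. ✓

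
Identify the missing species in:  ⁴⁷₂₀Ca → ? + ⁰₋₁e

Sc-47

Conserve mass number: 47 = A + 0, so A = 47.
Conserve atomic number: 20 = Z − 1, so Z = 21.
Z = 21 is scandium, so the species is ⁴⁷₂₁Sc.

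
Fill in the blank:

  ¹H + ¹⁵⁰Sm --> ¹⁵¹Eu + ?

gamma ray

Conserve mass number: 1 + 150 = 151 + A, so A = 0.
Conserve atomic number: 1 + 62 = 63 + Z, so Z = 0.
A = 0 and Z = 0 is γ — a gamma ray.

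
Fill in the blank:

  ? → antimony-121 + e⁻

Conserve mass number: A = 121 + 0, so A = 121.
Conserve atomic number: Z = 51 − 1, so Z = 50.
Z = 50 is tin, so the species is tin-121.

Sn-121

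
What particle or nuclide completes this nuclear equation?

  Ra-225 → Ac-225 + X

beta-minus particle

Conserve mass number: 225 = 225 + A, so A = 0.
Conserve atomic number: 88 = 89 + Z, so Z = -1.
A = 0 and Z = -1 is e⁻ — a beta-minus particle.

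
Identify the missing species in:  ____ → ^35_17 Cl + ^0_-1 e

S-35

Conserve mass number: A = 35 + 0, so A = 35.
Conserve atomic number: Z = 17 − 1, so Z = 16.
Z = 16 is sulfur, so the species is ^35_16 S.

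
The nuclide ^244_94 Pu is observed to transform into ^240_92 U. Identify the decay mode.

ΔA = 240 − 244 = -4; ΔZ = 92 − 94 = -2.
A drops by 4 and Z drops by 2 — the signature of alpha emission.

alpha decay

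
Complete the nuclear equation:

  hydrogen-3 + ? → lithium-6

He-3

Conserve mass number: 3 + A = 6, so A = 3.
Conserve atomic number: 1 + Z = 3, so Z = 2.
Z = 2 is helium, so the species is helium-3.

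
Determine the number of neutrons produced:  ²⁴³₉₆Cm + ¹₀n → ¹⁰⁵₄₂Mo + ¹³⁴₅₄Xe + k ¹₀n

5

Conserve mass number: 244 = 105 + 134 + k, so k = 244 − 239 = 5.
Check atomic number: 96 = 42 + 54 + 0 = 96. ✓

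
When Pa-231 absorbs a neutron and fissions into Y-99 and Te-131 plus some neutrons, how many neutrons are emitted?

Conserve mass number: 232 = 99 + 131 + k, so k = 232 − 230 = 2.
Check atomic number: 91 = 39 + 52 + 0 = 91. ✓

2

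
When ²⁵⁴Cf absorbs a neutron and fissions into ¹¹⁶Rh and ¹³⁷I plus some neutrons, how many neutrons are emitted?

2

Conserve mass number: 255 = 116 + 137 + k, so k = 255 − 253 = 2.
Check atomic number: 98 = 45 + 53 + 0 = 98. ✓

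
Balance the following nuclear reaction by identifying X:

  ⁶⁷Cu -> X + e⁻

Zn-67

Conserve mass number: 67 = A + 0, so A = 67.
Conserve atomic number: 29 = Z − 1, so Z = 30.
Z = 30 is zinc, so the species is ⁶⁷Zn.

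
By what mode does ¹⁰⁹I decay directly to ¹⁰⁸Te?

ΔA = 108 − 109 = -1; ΔZ = 52 − 53 = -1.
A drops by 1 and Z drops by 1 — a proton was emitted.

proton emission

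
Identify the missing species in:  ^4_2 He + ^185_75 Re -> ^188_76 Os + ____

Conserve mass number: 4 + 185 = 188 + A, so A = 1.
Conserve atomic number: 2 + 75 = 76 + Z, so Z = 1.
A = 1 and Z = 1 is ^1_1 H — a proton.

proton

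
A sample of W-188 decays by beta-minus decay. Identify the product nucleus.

Beta-minus decay: mass number changes by +0, atomic number by +1.
A: 188 = 188; Z: 74 + 1 = 75.
Z = 75 is rhenium, so the daughter is Re-188.

Re-188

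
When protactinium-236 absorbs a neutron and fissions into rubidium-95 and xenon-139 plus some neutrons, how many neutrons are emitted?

Conserve mass number: 237 = 95 + 139 + k, so k = 237 − 234 = 3.
Check atomic number: 91 = 37 + 54 + 0 = 91. ✓

3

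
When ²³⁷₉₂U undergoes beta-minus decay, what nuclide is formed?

Beta-minus decay: mass number changes by +0, atomic number by +1.
A: 237 = 237; Z: 92 + 1 = 93.
Z = 93 is neptunium, so the daughter is ²³⁷₉₃Np.

Np-237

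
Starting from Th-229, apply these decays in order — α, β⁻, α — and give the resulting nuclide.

Start: (A, Z) = (229, 90).
After α: (225, 88).
After β⁻: (225, 89).
After α: (221, 87).
Z = 87 is francium.

Fr-221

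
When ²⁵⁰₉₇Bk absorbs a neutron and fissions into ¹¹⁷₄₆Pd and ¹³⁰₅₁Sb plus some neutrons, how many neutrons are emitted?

4

Conserve mass number: 251 = 117 + 130 + k, so k = 251 − 247 = 4.
Check atomic number: 97 = 46 + 51 + 0 = 97. ✓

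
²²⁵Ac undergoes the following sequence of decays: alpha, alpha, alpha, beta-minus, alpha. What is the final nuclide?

Pb-209

Start: (A, Z) = (225, 89).
After α: (221, 87).
After α: (217, 85).
After α: (213, 83).
After β⁻: (213, 84).
After α: (209, 82).
Z = 82 is lead.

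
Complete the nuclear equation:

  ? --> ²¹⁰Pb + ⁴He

Po-214

Conserve mass number: A = 210 + 4, so A = 214.
Conserve atomic number: Z = 82 + 2, so Z = 84.
Z = 84 is polonium, so the species is ²¹⁴Po.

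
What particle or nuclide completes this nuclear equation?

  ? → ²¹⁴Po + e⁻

Bi-214

Conserve mass number: A = 214 + 0, so A = 214.
Conserve atomic number: Z = 84 − 1, so Z = 83.
Z = 83 is bismuth, so the species is ²¹⁴Bi.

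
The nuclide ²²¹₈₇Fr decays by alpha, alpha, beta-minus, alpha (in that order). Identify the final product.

Pb-209

Start: (A, Z) = (221, 87).
After α: (217, 85).
After α: (213, 83).
After β⁻: (213, 84).
After α: (209, 82).
Z = 82 is lead.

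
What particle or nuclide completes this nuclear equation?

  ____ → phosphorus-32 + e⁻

Conserve mass number: A = 32 + 0, so A = 32.
Conserve atomic number: Z = 15 − 1, so Z = 14.
Z = 14 is silicon, so the species is silicon-32.

Si-32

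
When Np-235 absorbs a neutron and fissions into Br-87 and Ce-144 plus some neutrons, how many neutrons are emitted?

Conserve mass number: 236 = 87 + 144 + k, so k = 236 − 231 = 5.
Check atomic number: 93 = 35 + 58 + 0 = 93. ✓

5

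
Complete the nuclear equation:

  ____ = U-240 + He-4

Pu-244

Conserve mass number: A = 240 + 4, so A = 244.
Conserve atomic number: Z = 92 + 2, so Z = 94.
Z = 94 is plutonium, so the species is Pu-244.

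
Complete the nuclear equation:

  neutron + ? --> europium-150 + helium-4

Tb-153

Conserve mass number: 1 + A = 150 + 4, so A = 153.
Conserve atomic number: 0 + Z = 63 + 2, so Z = 65.
Z = 65 is terbium, so the species is terbium-153.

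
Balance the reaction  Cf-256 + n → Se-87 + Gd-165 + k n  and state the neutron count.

5

Conserve mass number: 257 = 87 + 165 + k, so k = 257 − 252 = 5.
Check atomic number: 98 = 34 + 64 + 0 = 98. ✓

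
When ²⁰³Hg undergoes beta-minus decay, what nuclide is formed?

Beta-minus decay: mass number changes by +0, atomic number by +1.
A: 203 = 203; Z: 80 + 1 = 81.
Z = 81 is thallium, so the daughter is ²⁰³Tl.

Tl-203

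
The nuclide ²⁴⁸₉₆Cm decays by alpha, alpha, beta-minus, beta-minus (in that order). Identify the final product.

Pu-240

Start: (A, Z) = (248, 96).
After α: (244, 94).
After α: (240, 92).
After β⁻: (240, 93).
After β⁻: (240, 94).
Z = 94 is plutonium.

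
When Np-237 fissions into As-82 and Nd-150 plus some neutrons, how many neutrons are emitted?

Conserve mass number: 237 = 82 + 150 + k, so k = 237 − 232 = 5.
Check atomic number: 93 = 33 + 60 + 0 = 93. ✓

5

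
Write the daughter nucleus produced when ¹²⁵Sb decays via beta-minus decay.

Beta-minus decay: mass number changes by +0, atomic number by +1.
A: 125 = 125; Z: 51 + 1 = 52.
Z = 52 is tellurium, so the daughter is ¹²⁵Te.

Te-125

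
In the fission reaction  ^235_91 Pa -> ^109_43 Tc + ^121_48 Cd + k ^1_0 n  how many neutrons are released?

5

Conserve mass number: 235 = 109 + 121 + k, so k = 235 − 230 = 5.
Check atomic number: 91 = 43 + 48 + 0 = 91. ✓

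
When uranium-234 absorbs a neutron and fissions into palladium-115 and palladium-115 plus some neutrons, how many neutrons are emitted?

5

Conserve mass number: 235 = 115 + 115 + k, so k = 235 − 230 = 5.
Check atomic number: 92 = 46 + 46 + 0 = 92. ✓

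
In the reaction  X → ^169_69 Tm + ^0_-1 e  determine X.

Conserve mass number: A = 169 + 0, so A = 169.
Conserve atomic number: Z = 69 − 1, so Z = 68.
Z = 68 is erbium, so the species is ^169_68 Er.

Er-169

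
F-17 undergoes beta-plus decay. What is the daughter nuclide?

Beta-plus decay: mass number changes by +0, atomic number by -1.
A: 17 = 17; Z: 9 − 1 = 8.
Z = 8 is oxygen, so the daughter is O-17.

O-17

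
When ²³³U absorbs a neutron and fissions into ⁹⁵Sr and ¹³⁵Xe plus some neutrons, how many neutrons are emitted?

Conserve mass number: 234 = 95 + 135 + k, so k = 234 − 230 = 4.
Check atomic number: 92 = 38 + 54 + 0 = 92. ✓

4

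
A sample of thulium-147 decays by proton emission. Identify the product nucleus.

Er-146

Proton emission: mass number changes by -1, atomic number by -1.
A: 147 − 1 = 146; Z: 69 − 1 = 68.
Z = 68 is erbium, so the daughter is erbium-146.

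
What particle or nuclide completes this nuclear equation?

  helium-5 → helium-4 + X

neutron

Conserve mass number: 5 = 4 + A, so A = 1.
Conserve atomic number: 2 = 2 + Z, so Z = 0.
A = 1 and Z = 0 is neutron — a neutron.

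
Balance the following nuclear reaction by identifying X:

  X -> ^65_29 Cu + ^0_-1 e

Conserve mass number: A = 65 + 0, so A = 65.
Conserve atomic number: Z = 29 − 1, so Z = 28.
Z = 28 is nickel, so the species is ^65_28 Ni.

Ni-65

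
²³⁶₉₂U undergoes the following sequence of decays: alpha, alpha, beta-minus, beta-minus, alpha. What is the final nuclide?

Ra-224

Start: (A, Z) = (236, 92).
After α: (232, 90).
After α: (228, 88).
After β⁻: (228, 89).
After β⁻: (228, 90).
After α: (224, 88).
Z = 88 is radium.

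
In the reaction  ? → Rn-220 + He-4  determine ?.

Conserve mass number: A = 220 + 4, so A = 224.
Conserve atomic number: Z = 86 + 2, so Z = 88.
Z = 88 is radium, so the species is Ra-224.

Ra-224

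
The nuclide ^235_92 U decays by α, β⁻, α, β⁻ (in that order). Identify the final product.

Start: (A, Z) = (235, 92).
After α: (231, 90).
After β⁻: (231, 91).
After α: (227, 89).
After β⁻: (227, 90).
Z = 90 is thorium.

Th-227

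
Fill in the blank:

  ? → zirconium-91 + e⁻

Conserve mass number: A = 91 + 0, so A = 91.
Conserve atomic number: Z = 40 − 1, so Z = 39.
Z = 39 is yttrium, so the species is yttrium-91.

Y-91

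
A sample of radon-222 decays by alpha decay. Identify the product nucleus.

Po-218

Alpha decay: mass number changes by -4, atomic number by -2.
A: 222 − 4 = 218; Z: 86 − 2 = 84.
Z = 84 is polonium, so the daughter is polonium-218.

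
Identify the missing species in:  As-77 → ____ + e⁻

Se-77

Conserve mass number: 77 = A + 0, so A = 77.
Conserve atomic number: 33 = Z − 1, so Z = 34.
Z = 34 is selenium, so the species is Se-77.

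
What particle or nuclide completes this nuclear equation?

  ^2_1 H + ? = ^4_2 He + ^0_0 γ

Conserve mass number: 2 + A = 4 + 0, so A = 2.
Conserve atomic number: 1 + Z = 2 + 0, so Z = 1.
A = 2 and Z = 1 is ^2_1 H — a deuteron.

deuteron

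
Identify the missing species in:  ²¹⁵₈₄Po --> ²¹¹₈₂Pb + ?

Conserve mass number: 215 = 211 + A, so A = 4.
Conserve atomic number: 84 = 82 + Z, so Z = 2.
A = 4 and Z = 2 is ⁴₂He — an alpha particle.

alpha particle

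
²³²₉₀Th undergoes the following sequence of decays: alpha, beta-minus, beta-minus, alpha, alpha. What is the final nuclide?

Rn-220

Start: (A, Z) = (232, 90).
After α: (228, 88).
After β⁻: (228, 89).
After β⁻: (228, 90).
After α: (224, 88).
After α: (220, 86).
Z = 86 is radon.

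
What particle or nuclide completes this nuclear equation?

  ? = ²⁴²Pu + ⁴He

Conserve mass number: A = 242 + 4, so A = 246.
Conserve atomic number: Z = 94 + 2, so Z = 96.
Z = 96 is curium, so the species is ²⁴⁶Cm.

Cm-246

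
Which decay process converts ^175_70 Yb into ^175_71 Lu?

ΔA = 175 − 175 = 0; ΔZ = 71 − 70 = +1.
A is unchanged and Z rises by 1 — a neutron has become a proton (β⁻ decay).

beta-minus decay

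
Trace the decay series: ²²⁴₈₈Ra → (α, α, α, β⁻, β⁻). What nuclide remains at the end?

Po-212

Start: (A, Z) = (224, 88).
After α: (220, 86).
After α: (216, 84).
After α: (212, 82).
After β⁻: (212, 83).
After β⁻: (212, 84).
Z = 84 is polonium.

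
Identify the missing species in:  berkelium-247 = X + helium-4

Am-243

Conserve mass number: 247 = A + 4, so A = 243.
Conserve atomic number: 97 = Z + 2, so Z = 95.
Z = 95 is americium, so the species is americium-243.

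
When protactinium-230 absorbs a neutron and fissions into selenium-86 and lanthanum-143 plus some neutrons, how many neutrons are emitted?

Conserve mass number: 231 = 86 + 143 + k, so k = 231 − 229 = 2.
Check atomic number: 91 = 34 + 57 + 0 = 91. ✓

2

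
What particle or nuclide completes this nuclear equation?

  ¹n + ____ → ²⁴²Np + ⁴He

Conserve mass number: 1 + A = 242 + 4, so A = 245.
Conserve atomic number: 0 + Z = 93 + 2, so Z = 95.
Z = 95 is americium, so the species is ²⁴⁵Am.

Am-245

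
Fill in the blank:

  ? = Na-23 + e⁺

Mg-23

Conserve mass number: A = 23 + 0, so A = 23.
Conserve atomic number: Z = 11 + 1, so Z = 12.
Z = 12 is magnesium, so the species is Mg-23.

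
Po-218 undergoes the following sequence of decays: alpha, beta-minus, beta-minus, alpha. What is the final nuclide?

Pb-210

Start: (A, Z) = (218, 84).
After α: (214, 82).
After β⁻: (214, 83).
After β⁻: (214, 84).
After α: (210, 82).
Z = 82 is lead.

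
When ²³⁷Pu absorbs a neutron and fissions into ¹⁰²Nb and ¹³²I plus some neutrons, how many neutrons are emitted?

4

Conserve mass number: 238 = 102 + 132 + k, so k = 238 − 234 = 4.
Check atomic number: 94 = 41 + 53 + 0 = 94. ✓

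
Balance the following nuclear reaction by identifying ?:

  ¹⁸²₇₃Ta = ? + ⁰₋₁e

Conserve mass number: 182 = A + 0, so A = 182.
Conserve atomic number: 73 = Z − 1, so Z = 74.
Z = 74 is tungsten, so the species is ¹⁸²₇₄W.

W-182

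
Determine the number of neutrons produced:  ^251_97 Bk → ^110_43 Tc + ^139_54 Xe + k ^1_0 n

2

Conserve mass number: 251 = 110 + 139 + k, so k = 251 − 249 = 2.
Check atomic number: 97 = 43 + 54 + 0 = 97. ✓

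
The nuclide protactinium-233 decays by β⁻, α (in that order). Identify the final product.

Th-229

Start: (A, Z) = (233, 91).
After β⁻: (233, 92).
After α: (229, 90).
Z = 90 is thorium.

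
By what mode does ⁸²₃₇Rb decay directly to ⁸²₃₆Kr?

ΔA = 82 − 82 = 0; ΔZ = 36 − 37 = -1.
A is unchanged and Z drops by 1 — a proton has become a neutron (β⁺ emission or electron capture).

beta-plus decay or electron capture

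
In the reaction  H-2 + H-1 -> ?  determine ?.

He-3

Conserve mass number: 2 + 1 = A, so A = 3.
Conserve atomic number: 1 + 1 = Z, so Z = 2.
Z = 2 is helium, so the species is He-3.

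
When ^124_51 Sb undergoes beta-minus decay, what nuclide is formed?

Beta-minus decay: mass number changes by +0, atomic number by +1.
A: 124 = 124; Z: 51 + 1 = 52.
Z = 52 is tellurium, so the daughter is ^124_52 Te.

Te-124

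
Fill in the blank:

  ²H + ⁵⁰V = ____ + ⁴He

Ti-48

Conserve mass number: 2 + 50 = A + 4, so A = 48.
Conserve atomic number: 1 + 23 = Z + 2, so Z = 22.
Z = 22 is titanium, so the species is ⁴⁸Ti.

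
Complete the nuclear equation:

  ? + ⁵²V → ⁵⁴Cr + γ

deuteron

Conserve mass number: A + 52 = 54 + 0, so A = 2.
Conserve atomic number: Z + 23 = 24 + 0, so Z = 1.
A = 2 and Z = 1 is ²H — a deuteron.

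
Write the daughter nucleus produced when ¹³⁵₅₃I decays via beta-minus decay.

Xe-135

Beta-minus decay: mass number changes by +0, atomic number by +1.
A: 135 = 135; Z: 53 + 1 = 54.
Z = 54 is xenon, so the daughter is ¹³⁵₅₄Xe.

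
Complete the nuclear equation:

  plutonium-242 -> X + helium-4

Conserve mass number: 242 = A + 4, so A = 238.
Conserve atomic number: 94 = Z + 2, so Z = 92.
Z = 92 is uranium, so the species is uranium-238.

U-238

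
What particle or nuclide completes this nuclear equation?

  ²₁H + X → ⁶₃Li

alpha particle

Conserve mass number: 2 + A = 6, so A = 4.
Conserve atomic number: 1 + Z = 3, so Z = 2.
A = 4 and Z = 2 is ⁴₂He — an alpha particle.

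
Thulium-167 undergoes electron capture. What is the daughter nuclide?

Electron capture: mass number changes by +0, atomic number by -1.
A: 167 = 167; Z: 69 − 1 = 68.
Z = 68 is erbium, so the daughter is erbium-167.

Er-167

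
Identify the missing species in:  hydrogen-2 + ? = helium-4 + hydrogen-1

Conserve mass number: 2 + A = 4 + 1, so A = 3.
Conserve atomic number: 1 + Z = 2 + 1, so Z = 2.
Z = 2 is helium, so the species is helium-3.

He-3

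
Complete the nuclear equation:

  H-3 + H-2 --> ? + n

He-4

Conserve mass number: 3 + 2 = A + 1, so A = 4.
Conserve atomic number: 1 + 1 = Z + 0, so Z = 2.
A = 4 and Z = 2 is He-4 — an alpha particle.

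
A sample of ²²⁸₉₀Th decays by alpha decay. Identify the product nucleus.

Ra-224

Alpha decay: mass number changes by -4, atomic number by -2.
A: 228 − 4 = 224; Z: 90 − 2 = 88.
Z = 88 is radium, so the daughter is ²²⁴₈₈Ra.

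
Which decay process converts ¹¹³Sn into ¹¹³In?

ΔA = 113 − 113 = 0; ΔZ = 49 − 50 = -1.
A is unchanged and Z drops by 1 — a proton has become a neutron (β⁺ emission or electron capture).

beta-plus decay or electron capture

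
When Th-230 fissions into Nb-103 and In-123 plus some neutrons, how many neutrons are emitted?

Conserve mass number: 230 = 103 + 123 + k, so k = 230 − 226 = 4.
Check atomic number: 90 = 41 + 49 + 0 = 90. ✓

4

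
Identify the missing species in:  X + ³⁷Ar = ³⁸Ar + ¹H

deuteron

Conserve mass number: A + 37 = 38 + 1, so A = 2.
Conserve atomic number: Z + 18 = 18 + 1, so Z = 1.
A = 2 and Z = 1 is ²H — a deuteron.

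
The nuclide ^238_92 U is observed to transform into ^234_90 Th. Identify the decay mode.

alpha decay

ΔA = 234 − 238 = -4; ΔZ = 90 − 92 = -2.
A drops by 4 and Z drops by 2 — the signature of alpha emission.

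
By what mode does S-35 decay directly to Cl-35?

ΔA = 35 − 35 = 0; ΔZ = 17 − 16 = +1.
A is unchanged and Z rises by 1 — a neutron has become a proton (β⁻ decay).

beta-minus decay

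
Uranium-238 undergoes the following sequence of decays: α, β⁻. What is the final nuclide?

Start: (A, Z) = (238, 92).
After α: (234, 90).
After β⁻: (234, 91).
Z = 91 is protactinium.

Pa-234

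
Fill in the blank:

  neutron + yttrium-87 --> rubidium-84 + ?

alpha particle

Conserve mass number: 1 + 87 = 84 + A, so A = 4.
Conserve atomic number: 0 + 39 = 37 + Z, so Z = 2.
A = 4 and Z = 2 is helium-4 — an alpha particle.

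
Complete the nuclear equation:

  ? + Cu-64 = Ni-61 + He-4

Conserve mass number: A + 64 = 61 + 4, so A = 1.
Conserve atomic number: Z + 29 = 28 + 2, so Z = 1.
A = 1 and Z = 1 is H-1 — a proton.

proton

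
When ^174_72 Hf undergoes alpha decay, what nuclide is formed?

Yb-170

Alpha decay: mass number changes by -4, atomic number by -2.
A: 174 − 4 = 170; Z: 72 − 2 = 70.
Z = 70 is ytterbium, so the daughter is ^170_70 Yb.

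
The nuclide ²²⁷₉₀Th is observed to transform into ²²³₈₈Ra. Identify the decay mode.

ΔA = 223 − 227 = -4; ΔZ = 88 − 90 = -2.
A drops by 4 and Z drops by 2 — the signature of alpha emission.

alpha decay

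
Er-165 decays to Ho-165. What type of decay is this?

ΔA = 165 − 165 = 0; ΔZ = 67 − 68 = -1.
A is unchanged and Z drops by 1 — a proton has become a neutron (β⁺ emission or electron capture).

beta-plus decay or electron capture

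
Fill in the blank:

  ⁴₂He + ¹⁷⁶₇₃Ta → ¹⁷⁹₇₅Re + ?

neutron

Conserve mass number: 4 + 176 = 179 + A, so A = 1.
Conserve atomic number: 2 + 73 = 75 + Z, so Z = 0.
A = 1 and Z = 0 is ¹₀n — a neutron.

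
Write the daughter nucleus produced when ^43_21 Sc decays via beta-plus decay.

Ca-43

Beta-plus decay: mass number changes by +0, atomic number by -1.
A: 43 = 43; Z: 21 − 1 = 20.
Z = 20 is calcium, so the daughter is ^43_20 Ca.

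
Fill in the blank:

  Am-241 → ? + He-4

Conserve mass number: 241 = A + 4, so A = 237.
Conserve atomic number: 95 = Z + 2, so Z = 93.
Z = 93 is neptunium, so the species is Np-237.

Np-237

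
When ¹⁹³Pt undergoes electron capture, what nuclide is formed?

Electron capture: mass number changes by +0, atomic number by -1.
A: 193 = 193; Z: 78 − 1 = 77.
Z = 77 is iridium, so the daughter is ¹⁹³Ir.

Ir-193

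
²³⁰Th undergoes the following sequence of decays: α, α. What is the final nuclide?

Rn-222

Start: (A, Z) = (230, 90).
After α: (226, 88).
After α: (222, 86).
Z = 86 is radon.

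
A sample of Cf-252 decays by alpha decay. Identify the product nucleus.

Alpha decay: mass number changes by -4, atomic number by -2.
A: 252 − 4 = 248; Z: 98 − 2 = 96.
Z = 96 is curium, so the daughter is Cm-248.

Cm-248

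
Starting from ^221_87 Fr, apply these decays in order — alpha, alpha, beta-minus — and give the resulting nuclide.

Start: (A, Z) = (221, 87).
After α: (217, 85).
After α: (213, 83).
After β⁻: (213, 84).
Z = 84 is polonium.

Po-213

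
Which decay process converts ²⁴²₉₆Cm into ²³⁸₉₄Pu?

ΔA = 238 − 242 = -4; ΔZ = 94 − 96 = -2.
A drops by 4 and Z drops by 2 — the signature of alpha emission.

alpha decay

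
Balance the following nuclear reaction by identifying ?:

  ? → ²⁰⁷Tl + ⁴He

Conserve mass number: A = 207 + 4, so A = 211.
Conserve atomic number: Z = 81 + 2, so Z = 83.
Z = 83 is bismuth, so the species is ²¹¹Bi.

Bi-211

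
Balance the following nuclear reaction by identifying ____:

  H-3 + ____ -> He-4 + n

Conserve mass number: 3 + A = 4 + 1, so A = 2.
Conserve atomic number: 1 + Z = 2 + 0, so Z = 1.
A = 2 and Z = 1 is H-2 — a deuteron.

deuteron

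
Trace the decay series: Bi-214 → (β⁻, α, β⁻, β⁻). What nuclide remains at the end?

Start: (A, Z) = (214, 83).
After β⁻: (214, 84).
After α: (210, 82).
After β⁻: (210, 83).
After β⁻: (210, 84).
Z = 84 is polonium.

Po-210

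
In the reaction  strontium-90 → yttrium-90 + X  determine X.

Conserve mass number: 90 = 90 + A, so A = 0.
Conserve atomic number: 38 = 39 + Z, so Z = -1.
A = 0 and Z = -1 is e⁻ — a beta-minus particle.

beta-minus particle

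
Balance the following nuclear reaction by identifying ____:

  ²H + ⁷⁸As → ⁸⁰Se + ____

gamma ray

Conserve mass number: 2 + 78 = 80 + A, so A = 0.
Conserve atomic number: 1 + 33 = 34 + Z, so Z = 0.
A = 0 and Z = 0 is γ — a gamma ray.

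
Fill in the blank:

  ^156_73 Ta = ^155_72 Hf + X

Conserve mass number: 156 = 155 + A, so A = 1.
Conserve atomic number: 73 = 72 + Z, so Z = 1.
A = 1 and Z = 1 is ^1_1 H — a proton.

proton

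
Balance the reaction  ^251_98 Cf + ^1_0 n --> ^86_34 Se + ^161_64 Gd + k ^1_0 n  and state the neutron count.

Conserve mass number: 252 = 86 + 161 + k, so k = 252 − 247 = 5.
Check atomic number: 98 = 34 + 64 + 0 = 98. ✓

5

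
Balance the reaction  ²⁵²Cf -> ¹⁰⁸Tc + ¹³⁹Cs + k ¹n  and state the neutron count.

Conserve mass number: 252 = 108 + 139 + k, so k = 252 − 247 = 5.
Check atomic number: 98 = 43 + 55 + 0 = 98. ✓

5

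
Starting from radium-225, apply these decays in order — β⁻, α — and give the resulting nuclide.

Fr-221

Start: (A, Z) = (225, 88).
After β⁻: (225, 89).
After α: (221, 87).
Z = 87 is francium.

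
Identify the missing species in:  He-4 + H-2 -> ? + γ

Li-6

Conserve mass number: 4 + 2 = A + 0, so A = 6.
Conserve atomic number: 2 + 1 = Z + 0, so Z = 3.
Z = 3 is lithium, so the species is Li-6.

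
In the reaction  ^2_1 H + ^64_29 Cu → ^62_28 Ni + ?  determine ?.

alpha particle

Conserve mass number: 2 + 64 = 62 + A, so A = 4.
Conserve atomic number: 1 + 29 = 28 + Z, so Z = 2.
A = 4 and Z = 2 is ^4_2 He — an alpha particle.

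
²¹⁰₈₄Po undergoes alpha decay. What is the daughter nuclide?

Alpha decay: mass number changes by -4, atomic number by -2.
A: 210 − 4 = 206; Z: 84 − 2 = 82.
Z = 82 is lead, so the daughter is ²⁰⁶₈₂Pb.

Pb-206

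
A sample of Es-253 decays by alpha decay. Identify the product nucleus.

Alpha decay: mass number changes by -4, atomic number by -2.
A: 253 − 4 = 249; Z: 99 − 2 = 97.
Z = 97 is berkelium, so the daughter is Bk-249.

Bk-249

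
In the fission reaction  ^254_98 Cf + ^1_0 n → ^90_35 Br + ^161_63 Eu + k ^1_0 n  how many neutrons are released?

4

Conserve mass number: 255 = 90 + 161 + k, so k = 255 − 251 = 4.
Check atomic number: 98 = 35 + 63 + 0 = 98. ✓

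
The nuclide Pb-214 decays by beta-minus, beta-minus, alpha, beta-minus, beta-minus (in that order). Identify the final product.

Start: (A, Z) = (214, 82).
After β⁻: (214, 83).
After β⁻: (214, 84).
After α: (210, 82).
After β⁻: (210, 83).
After β⁻: (210, 84).
Z = 84 is polonium.

Po-210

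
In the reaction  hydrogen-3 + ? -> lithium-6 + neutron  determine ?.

alpha particle

Conserve mass number: 3 + A = 6 + 1, so A = 4.
Conserve atomic number: 1 + Z = 3 + 0, so Z = 2.
A = 4 and Z = 2 is helium-4 — an alpha particle.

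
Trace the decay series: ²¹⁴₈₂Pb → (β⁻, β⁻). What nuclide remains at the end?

Po-214

Start: (A, Z) = (214, 82).
After β⁻: (214, 83).
After β⁻: (214, 84).
Z = 84 is polonium.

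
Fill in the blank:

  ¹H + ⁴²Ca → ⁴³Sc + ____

gamma ray

Conserve mass number: 1 + 42 = 43 + A, so A = 0.
Conserve atomic number: 1 + 20 = 21 + Z, so Z = 0.
A = 0 and Z = 0 is γ — a gamma ray.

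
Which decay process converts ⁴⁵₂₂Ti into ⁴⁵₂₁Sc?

beta-plus decay or electron capture

ΔA = 45 − 45 = 0; ΔZ = 21 − 22 = -1.
A is unchanged and Z drops by 1 — a proton has become a neutron (β⁺ emission or electron capture).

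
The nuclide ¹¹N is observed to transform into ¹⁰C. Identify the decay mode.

proton emission

ΔA = 10 − 11 = -1; ΔZ = 6 − 7 = -1.
A drops by 1 and Z drops by 1 — a proton was emitted.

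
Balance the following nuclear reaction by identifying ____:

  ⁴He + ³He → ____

Conserve mass number: 4 + 3 = A, so A = 7.
Conserve atomic number: 2 + 2 = Z, so Z = 4.
Z = 4 is beryllium, so the species is ⁷Be.

Be-7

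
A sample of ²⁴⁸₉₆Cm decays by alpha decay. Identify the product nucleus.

Pu-244

Alpha decay: mass number changes by -4, atomic number by -2.
A: 248 − 4 = 244; Z: 96 − 2 = 94.
Z = 94 is plutonium, so the daughter is ²⁴⁴₉₄Pu.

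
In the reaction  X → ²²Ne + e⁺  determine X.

Na-22

Conserve mass number: A = 22 + 0, so A = 22.
Conserve atomic number: Z = 10 + 1, so Z = 11.
Z = 11 is sodium, so the species is ²²Na.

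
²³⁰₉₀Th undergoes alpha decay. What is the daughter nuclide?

Alpha decay: mass number changes by -4, atomic number by -2.
A: 230 − 4 = 226; Z: 90 − 2 = 88.
Z = 88 is radium, so the daughter is ²²⁶₈₈Ra.

Ra-226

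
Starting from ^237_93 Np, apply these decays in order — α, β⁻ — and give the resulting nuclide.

U-233

Start: (A, Z) = (237, 93).
After α: (233, 91).
After β⁻: (233, 92).
Z = 92 is uranium.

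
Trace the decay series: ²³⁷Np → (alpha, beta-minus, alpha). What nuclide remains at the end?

Start: (A, Z) = (237, 93).
After α: (233, 91).
After β⁻: (233, 92).
After α: (229, 90).
Z = 90 is thorium.

Th-229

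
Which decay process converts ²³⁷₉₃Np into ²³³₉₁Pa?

ΔA = 233 − 237 = -4; ΔZ = 91 − 93 = -2.
A drops by 4 and Z drops by 2 — the signature of alpha emission.

alpha decay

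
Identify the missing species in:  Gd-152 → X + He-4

Conserve mass number: 152 = A + 4, so A = 148.
Conserve atomic number: 64 = Z + 2, so Z = 62.
Z = 62 is samarium, so the species is Sm-148.

Sm-148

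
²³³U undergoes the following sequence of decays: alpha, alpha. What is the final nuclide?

Ra-225

Start: (A, Z) = (233, 92).
After α: (229, 90).
After α: (225, 88).
Z = 88 is radium.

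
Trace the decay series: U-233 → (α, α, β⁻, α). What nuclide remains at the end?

Fr-221

Start: (A, Z) = (233, 92).
After α: (229, 90).
After α: (225, 88).
After β⁻: (225, 89).
After α: (221, 87).
Z = 87 is francium.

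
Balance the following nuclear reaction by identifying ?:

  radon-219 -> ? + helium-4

Po-215

Conserve mass number: 219 = A + 4, so A = 215.
Conserve atomic number: 86 = Z + 2, so Z = 84.
Z = 84 is polonium, so the species is polonium-215.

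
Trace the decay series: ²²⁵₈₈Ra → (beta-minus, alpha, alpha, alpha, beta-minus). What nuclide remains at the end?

Po-213

Start: (A, Z) = (225, 88).
After β⁻: (225, 89).
After α: (221, 87).
After α: (217, 85).
After α: (213, 83).
After β⁻: (213, 84).
Z = 84 is polonium.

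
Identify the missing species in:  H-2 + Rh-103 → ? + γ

Pd-105

Conserve mass number: 2 + 103 = A + 0, so A = 105.
Conserve atomic number: 1 + 45 = Z + 0, so Z = 46.
Z = 46 is palladium, so the species is Pd-105.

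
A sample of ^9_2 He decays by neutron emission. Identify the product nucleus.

He-8

Neutron emission: mass number changes by -1, atomic number by +0.
A: 9 − 1 = 8; Z: 2 = 2.
Z = 2 is helium, so the daughter is ^8_2 He.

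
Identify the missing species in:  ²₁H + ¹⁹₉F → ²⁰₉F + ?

proton

Conserve mass number: 2 + 19 = 20 + A, so A = 1.
Conserve atomic number: 1 + 9 = 9 + Z, so Z = 1.
A = 1 and Z = 1 is ¹₁H — a proton.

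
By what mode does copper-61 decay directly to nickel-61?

ΔA = 61 − 61 = 0; ΔZ = 28 − 29 = -1.
A is unchanged and Z drops by 1 — a proton has become a neutron (β⁺ emission or electron capture).

beta-plus decay or electron capture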